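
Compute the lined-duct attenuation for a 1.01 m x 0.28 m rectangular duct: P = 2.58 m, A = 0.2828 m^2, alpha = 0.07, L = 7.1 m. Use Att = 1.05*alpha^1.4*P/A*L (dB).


alpha^1.4 = 0.07^1.4 = 0.0241622
Attenuation rate = 1.05 * alpha^1.4 * P / A
= 1.05 * 0.0241622 * 2.58 / 0.2828 = 0.231455 dB/m
Total Att = 0.231455 * 7.1 = 1.6433 dB


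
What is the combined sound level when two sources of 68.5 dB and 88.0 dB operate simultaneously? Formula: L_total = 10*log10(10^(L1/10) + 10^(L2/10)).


10^(68.5/10) = 7.07946e+06
10^(88.0/10) = 6.30957e+08
Sum = 7.07946e+06 + 6.30957e+08 = 6.38036e+08
L_total = 10*log10(6.38036e+08) = 88.048 dB


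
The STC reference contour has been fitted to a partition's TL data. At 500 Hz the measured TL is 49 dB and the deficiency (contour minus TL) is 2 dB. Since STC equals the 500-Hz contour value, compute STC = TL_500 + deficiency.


By ASTM E413, STC = value of the fitted reference contour at 500 Hz.
Contour value at 500 Hz = TL_500 + deficiency = 49 + 2 = 51
STC = 51


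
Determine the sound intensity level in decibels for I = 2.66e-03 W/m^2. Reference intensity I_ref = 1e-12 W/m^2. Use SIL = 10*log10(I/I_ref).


I / I_ref = 2.66e-03 / 1e-12 = 2.66e+09
SIL = 10 * log10(2.66e+09) = 94.249 dB


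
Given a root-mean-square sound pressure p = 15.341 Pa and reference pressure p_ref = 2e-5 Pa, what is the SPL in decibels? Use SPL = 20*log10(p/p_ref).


p / p_ref = 15.341 / 2e-5 = 767050
SPL = 20 * log10(767050) = 117.7 dB


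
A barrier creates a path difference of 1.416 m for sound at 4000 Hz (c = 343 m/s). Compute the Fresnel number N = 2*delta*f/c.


N = 2*delta*f/c = 2*delta/lambda, where lambda = c/f
lambda = 343 / 4000 = 0.08575 m
N = 2 * 1.416 / 0.08575 = 33.026


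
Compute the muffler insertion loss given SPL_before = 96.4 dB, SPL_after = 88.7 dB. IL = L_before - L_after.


Insertion loss = SPL without muffler - SPL with muffler
IL = 96.4 - 88.7 = 7.7 dB


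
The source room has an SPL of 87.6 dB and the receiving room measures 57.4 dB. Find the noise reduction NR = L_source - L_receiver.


NR = L_source - L_receiver (difference between source and receiving room levels)
NR = 87.6 - 57.4 = 30.2 dB


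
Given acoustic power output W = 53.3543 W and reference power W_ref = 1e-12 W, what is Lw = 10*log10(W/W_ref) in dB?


W / W_ref = 53.3543 / 1e-12 = 5.33543e+13
Lw = 10 * log10(5.33543e+13) = 137.27 dB


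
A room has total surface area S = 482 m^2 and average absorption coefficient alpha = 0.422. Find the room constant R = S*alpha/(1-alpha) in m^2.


R = 482 * 0.422 / (1 - 0.422) = 351.91 m^2


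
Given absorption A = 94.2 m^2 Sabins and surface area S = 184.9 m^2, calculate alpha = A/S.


Absorption coefficient = absorbed power / incident power
alpha = A / S = 94.2 / 184.9 = 0.50946


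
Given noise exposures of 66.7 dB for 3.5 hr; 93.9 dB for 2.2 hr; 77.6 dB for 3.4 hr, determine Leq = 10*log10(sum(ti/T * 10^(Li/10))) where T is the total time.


T_total = 3.5 + 2.2 + 3.4 = 9.1 hr
(3.5/9.1) * 10^(66.7/10) = 1.79898e+06
(2.2/9.1) * 10^(93.9/10) = 5.93446e+08
(3.4/9.1) * 10^(77.6/10) = 2.15e+07
Sum = 1.79898e+06 + 5.93446e+08 + 2.15e+07 = 6.16745e+08
Leq = 10*log10(6.16745e+08) = 87.901 dB


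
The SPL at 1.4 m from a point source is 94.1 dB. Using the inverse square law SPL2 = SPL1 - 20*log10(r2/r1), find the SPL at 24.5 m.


r2/r1 = 24.5/1.4 = 17.5
Correction = 20*log10(17.5) = 24.8608 dB
SPL2 = 94.1 - 24.8608 = 69.239 dB


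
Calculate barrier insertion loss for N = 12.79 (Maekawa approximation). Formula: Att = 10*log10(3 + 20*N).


3 + 20*N = 3 + 20*12.79 = 258.8
Att = 10*log10(258.8) = 24.13 dB


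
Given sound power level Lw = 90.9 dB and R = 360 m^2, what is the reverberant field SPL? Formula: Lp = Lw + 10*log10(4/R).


4/R = 4/360 = 0.0111111
Lp = 90.9 + 10*log10(0.0111111) = 71.358 dB


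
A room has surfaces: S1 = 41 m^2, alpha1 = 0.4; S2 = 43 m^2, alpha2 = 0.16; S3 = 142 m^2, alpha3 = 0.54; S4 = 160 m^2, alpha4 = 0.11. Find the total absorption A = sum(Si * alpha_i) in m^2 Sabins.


41 * 0.4 = 16.4
43 * 0.16 = 6.88
142 * 0.54 = 76.68
160 * 0.11 = 17.6
A_total = 16.4 + 6.88 + 76.68 + 17.6 = 117.56 m^2


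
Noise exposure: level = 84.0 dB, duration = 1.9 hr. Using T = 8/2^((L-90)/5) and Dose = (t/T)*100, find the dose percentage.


T_allowed = 8 / 2^((84.0 - 90)/5) = 18.3792 hr
Dose = 1.9 / 18.3792 * 100 = 10.338 %


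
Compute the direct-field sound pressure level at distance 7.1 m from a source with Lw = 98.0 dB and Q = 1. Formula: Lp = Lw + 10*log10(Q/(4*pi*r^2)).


4*pi*r^2 = 4*pi*7.1^2 = 633.471 m^2
Q / (4*pi*r^2) = 1 / 633.471 = 0.0015786
Lp = 98.0 + 10*log10(0.0015786) = 69.983 dB


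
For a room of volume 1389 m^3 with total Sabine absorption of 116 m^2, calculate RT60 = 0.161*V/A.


RT60 = 0.161 * 1389 / 116 = 1.9278 s


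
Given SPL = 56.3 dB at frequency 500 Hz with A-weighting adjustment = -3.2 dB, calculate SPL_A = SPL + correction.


A-weighting table: 500 Hz -> -3.2 dB correction
SPL_A = SPL + correction = 56.3 + (-3.2) = 53.1 dBA


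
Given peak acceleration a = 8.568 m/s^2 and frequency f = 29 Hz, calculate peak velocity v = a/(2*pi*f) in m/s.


omega = 2*pi*f = 2*pi*29 = 182.212 rad/s
v = a / omega = 8.568 / 182.212 = 0.047022 m/s


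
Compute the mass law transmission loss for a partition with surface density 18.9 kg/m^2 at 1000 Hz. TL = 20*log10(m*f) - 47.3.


m * f = 18.9 * 1000 = 18900
20*log10(18900) = 85.5292 dB
TL = 85.5292 - 47.3 = 38.229 dB


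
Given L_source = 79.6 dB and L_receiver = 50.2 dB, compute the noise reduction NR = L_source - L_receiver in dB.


NR = L_source - L_receiver (difference between source and receiving room levels)
NR = 79.6 - 50.2 = 29.4 dB


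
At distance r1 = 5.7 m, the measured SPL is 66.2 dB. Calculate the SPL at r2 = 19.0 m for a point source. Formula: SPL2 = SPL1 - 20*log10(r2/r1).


r2/r1 = 19.0/5.7 = 3.33333
Correction = 20*log10(3.33333) = 10.4576 dB
SPL2 = 66.2 - 10.4576 = 55.742 dB


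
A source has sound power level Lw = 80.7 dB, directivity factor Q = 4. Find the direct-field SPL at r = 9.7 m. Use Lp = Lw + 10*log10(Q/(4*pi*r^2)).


4*pi*r^2 = 4*pi*9.7^2 = 1182.37 m^2
Q / (4*pi*r^2) = 4 / 1182.37 = 0.00338304
Lp = 80.7 + 10*log10(0.00338304) = 55.993 dB


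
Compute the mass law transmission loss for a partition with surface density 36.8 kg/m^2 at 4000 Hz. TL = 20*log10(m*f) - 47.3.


m * f = 36.8 * 4000 = 147200
20*log10(147200) = 103.358 dB
TL = 103.358 - 47.3 = 56.058 dB


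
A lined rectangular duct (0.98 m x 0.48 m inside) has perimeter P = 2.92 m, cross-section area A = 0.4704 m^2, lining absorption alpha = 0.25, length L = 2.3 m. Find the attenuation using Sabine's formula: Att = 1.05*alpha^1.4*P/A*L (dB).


alpha^1.4 = 0.25^1.4 = 0.143587
Attenuation rate = 1.05 * alpha^1.4 * P / A
= 1.05 * 0.143587 * 2.92 / 0.4704 = 0.93588 dB/m
Total Att = 0.93588 * 2.3 = 2.1525 dB


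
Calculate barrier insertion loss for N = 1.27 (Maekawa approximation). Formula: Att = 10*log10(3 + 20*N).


3 + 20*N = 3 + 20*1.27 = 28.4
Att = 10*log10(28.4) = 14.533 dB


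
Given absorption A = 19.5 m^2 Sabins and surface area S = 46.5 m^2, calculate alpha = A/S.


Absorption coefficient = absorbed power / incident power
alpha = A / S = 19.5 / 46.5 = 0.41935


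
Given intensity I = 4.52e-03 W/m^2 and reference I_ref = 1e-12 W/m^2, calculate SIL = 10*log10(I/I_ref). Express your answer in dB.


I / I_ref = 4.52e-03 / 1e-12 = 4.52e+09
SIL = 10 * log10(4.52e+09) = 96.551 dB


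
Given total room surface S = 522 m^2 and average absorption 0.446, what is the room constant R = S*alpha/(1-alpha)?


R = 522 * 0.446 / (1 - 0.446) = 420.24 m^2


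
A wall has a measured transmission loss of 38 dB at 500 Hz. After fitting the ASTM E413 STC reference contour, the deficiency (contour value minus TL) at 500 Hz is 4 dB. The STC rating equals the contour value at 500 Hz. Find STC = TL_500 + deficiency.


By ASTM E413, STC = value of the fitted reference contour at 500 Hz.
Contour value at 500 Hz = TL_500 + deficiency = 38 + 4 = 42
STC = 42


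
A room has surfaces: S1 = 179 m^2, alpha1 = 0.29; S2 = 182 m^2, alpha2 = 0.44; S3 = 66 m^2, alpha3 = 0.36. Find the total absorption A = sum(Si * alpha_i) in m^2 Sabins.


179 * 0.29 = 51.91
182 * 0.44 = 80.08
66 * 0.36 = 23.76
A_total = 51.91 + 80.08 + 23.76 = 155.75 m^2


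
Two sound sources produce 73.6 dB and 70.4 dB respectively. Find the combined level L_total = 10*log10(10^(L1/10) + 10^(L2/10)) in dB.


10^(73.6/10) = 2.29087e+07
10^(70.4/10) = 1.09648e+07
Sum = 2.29087e+07 + 1.09648e+07 = 3.38735e+07
L_total = 10*log10(3.38735e+07) = 75.299 dB


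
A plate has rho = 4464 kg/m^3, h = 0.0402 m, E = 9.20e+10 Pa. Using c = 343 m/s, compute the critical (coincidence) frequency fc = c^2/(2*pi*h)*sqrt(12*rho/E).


12*rho/E = 12*4464/9.20e+10 = 5.82261e-07
sqrt(12*rho/E) = sqrt(5.82261e-07) = 0.00076306
c^2/(2*pi*h) = 343^2/(2*pi*0.0402) = 465782
fc = 465782 * 0.00076306 = 355.42 Hz


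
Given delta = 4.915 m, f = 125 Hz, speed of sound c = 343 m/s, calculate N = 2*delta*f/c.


N = 2*delta*f/c = 2*delta/lambda, where lambda = c/f
lambda = 343 / 125 = 2.744 m
N = 2 * 4.915 / 2.744 = 3.5824


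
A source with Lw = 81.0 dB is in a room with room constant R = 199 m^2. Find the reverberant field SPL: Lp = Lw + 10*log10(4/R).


4/R = 4/199 = 0.0201005
Lp = 81.0 + 10*log10(0.0201005) = 64.032 dB


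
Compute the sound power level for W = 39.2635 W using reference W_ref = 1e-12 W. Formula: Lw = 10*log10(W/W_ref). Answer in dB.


W / W_ref = 39.2635 / 1e-12 = 3.92635e+13
Lw = 10 * log10(3.92635e+13) = 135.94 dB


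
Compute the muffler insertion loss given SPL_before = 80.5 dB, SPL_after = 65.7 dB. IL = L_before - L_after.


Insertion loss = SPL without muffler - SPL with muffler
IL = 80.5 - 65.7 = 14.8 dB


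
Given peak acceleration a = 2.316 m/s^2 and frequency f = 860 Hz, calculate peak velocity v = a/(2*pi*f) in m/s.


omega = 2*pi*f = 2*pi*860 = 5403.54 rad/s
v = a / omega = 2.316 / 5403.54 = 0.00042861 m/s


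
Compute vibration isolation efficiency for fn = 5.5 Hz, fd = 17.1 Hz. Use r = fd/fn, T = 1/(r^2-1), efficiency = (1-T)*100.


r = 17.1 / 5.5 = 3.10909
r^2 - 1 = 3.10909^2 - 1 = 8.66644
T = 1/8.66644 = 0.115388
Efficiency = (1 - 0.115388)*100 = 88.461 %


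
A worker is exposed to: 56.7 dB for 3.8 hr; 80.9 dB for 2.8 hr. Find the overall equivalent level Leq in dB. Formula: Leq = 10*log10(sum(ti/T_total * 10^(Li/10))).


T_total = 3.8 + 2.8 = 6.6 hr
(3.8/6.6) * 10^(56.7/10) = 269302
(2.8/6.6) * 10^(80.9/10) = 5.21932e+07
Sum = 269302 + 5.21932e+07 = 5.24625e+07
Leq = 10*log10(5.24625e+07) = 77.198 dB


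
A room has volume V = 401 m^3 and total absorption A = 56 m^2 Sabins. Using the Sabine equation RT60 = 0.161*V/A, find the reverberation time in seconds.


RT60 = 0.161 * 401 / 56 = 1.1529 s


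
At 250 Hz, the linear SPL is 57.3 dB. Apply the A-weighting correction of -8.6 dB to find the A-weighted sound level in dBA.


A-weighting table: 250 Hz -> -8.6 dB correction
SPL_A = SPL + correction = 57.3 + (-8.6) = 48.7 dBA


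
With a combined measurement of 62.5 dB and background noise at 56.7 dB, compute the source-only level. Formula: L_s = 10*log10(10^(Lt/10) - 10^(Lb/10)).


10^(62.5/10) = 1.77828e+06
10^(56.7/10) = 467735
Difference = 1.77828e+06 - 467735 = 1.31054e+06
L_source = 10*log10(1.31054e+06) = 61.175 dB


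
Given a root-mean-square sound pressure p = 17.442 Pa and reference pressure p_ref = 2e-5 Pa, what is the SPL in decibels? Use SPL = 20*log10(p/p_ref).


p / p_ref = 17.442 / 2e-5 = 872100
SPL = 20 * log10(872100) = 118.81 dB


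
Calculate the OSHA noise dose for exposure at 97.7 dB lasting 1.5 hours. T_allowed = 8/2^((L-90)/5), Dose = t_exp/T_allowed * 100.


T_allowed = 8 / 2^((97.7 - 90)/5) = 2.75108 hr
Dose = 1.5 / 2.75108 * 100 = 54.524 %


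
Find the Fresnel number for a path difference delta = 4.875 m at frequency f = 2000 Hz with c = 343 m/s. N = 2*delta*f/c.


N = 2*delta*f/c = 2*delta/lambda, where lambda = c/f
lambda = 343 / 2000 = 0.1715 m
N = 2 * 4.875 / 0.1715 = 56.851


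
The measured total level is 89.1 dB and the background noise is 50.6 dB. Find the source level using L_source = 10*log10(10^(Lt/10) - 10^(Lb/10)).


10^(89.1/10) = 8.12831e+08
10^(50.6/10) = 114815
Difference = 8.12831e+08 - 114815 = 8.12716e+08
L_source = 10*log10(8.12716e+08) = 89.099 dB


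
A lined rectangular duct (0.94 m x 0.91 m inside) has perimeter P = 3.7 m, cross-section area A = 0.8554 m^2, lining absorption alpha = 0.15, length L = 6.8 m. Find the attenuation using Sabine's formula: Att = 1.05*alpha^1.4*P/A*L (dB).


alpha^1.4 = 0.15^1.4 = 0.0702308
Attenuation rate = 1.05 * alpha^1.4 * P / A
= 1.05 * 0.0702308 * 3.7 / 0.8554 = 0.31897 dB/m
Total Att = 0.31897 * 6.8 = 2.169 dB


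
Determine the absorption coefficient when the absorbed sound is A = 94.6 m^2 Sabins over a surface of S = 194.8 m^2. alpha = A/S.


Absorption coefficient = absorbed power / incident power
alpha = A / S = 94.6 / 194.8 = 0.48563


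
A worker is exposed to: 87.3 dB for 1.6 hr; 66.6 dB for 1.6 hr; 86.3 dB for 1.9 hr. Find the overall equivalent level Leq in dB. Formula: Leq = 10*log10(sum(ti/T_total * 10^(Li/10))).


T_total = 1.6 + 1.6 + 1.9 = 5.1 hr
(1.6/5.1) * 10^(87.3/10) = 1.68481e+08
(1.6/5.1) * 10^(66.6/10) = 1.434e+06
(1.9/5.1) * 10^(86.3/10) = 1.58922e+08
Sum = 1.68481e+08 + 1.434e+06 + 1.58922e+08 = 3.28837e+08
Leq = 10*log10(3.28837e+08) = 85.17 dB


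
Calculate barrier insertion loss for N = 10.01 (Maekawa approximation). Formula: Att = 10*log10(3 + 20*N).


3 + 20*N = 3 + 20*10.01 = 203.2
Att = 10*log10(203.2) = 23.079 dB


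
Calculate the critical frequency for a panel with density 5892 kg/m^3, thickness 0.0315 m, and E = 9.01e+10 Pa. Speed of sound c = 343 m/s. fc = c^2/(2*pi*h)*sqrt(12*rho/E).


12*rho/E = 12*5892/9.01e+10 = 7.84728e-07
sqrt(12*rho/E) = sqrt(7.84728e-07) = 0.000885849
c^2/(2*pi*h) = 343^2/(2*pi*0.0315) = 594426
fc = 594426 * 0.000885849 = 526.57 Hz


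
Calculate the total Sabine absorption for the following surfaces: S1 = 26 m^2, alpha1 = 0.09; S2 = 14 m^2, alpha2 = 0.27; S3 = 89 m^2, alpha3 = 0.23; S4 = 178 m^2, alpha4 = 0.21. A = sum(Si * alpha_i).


26 * 0.09 = 2.34
14 * 0.27 = 3.78
89 * 0.23 = 20.47
178 * 0.21 = 37.38
A_total = 2.34 + 3.78 + 20.47 + 37.38 = 63.97 m^2


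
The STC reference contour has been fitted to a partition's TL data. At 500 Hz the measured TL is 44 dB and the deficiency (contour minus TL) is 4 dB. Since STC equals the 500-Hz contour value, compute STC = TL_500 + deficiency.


By ASTM E413, STC = value of the fitted reference contour at 500 Hz.
Contour value at 500 Hz = TL_500 + deficiency = 44 + 4 = 48
STC = 48


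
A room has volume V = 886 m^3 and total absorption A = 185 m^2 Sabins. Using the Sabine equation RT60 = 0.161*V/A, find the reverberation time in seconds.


RT60 = 0.161 * 886 / 185 = 0.77106 s


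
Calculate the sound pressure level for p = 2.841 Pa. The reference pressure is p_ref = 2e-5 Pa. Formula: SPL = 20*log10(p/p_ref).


p / p_ref = 2.841 / 2e-5 = 142050
SPL = 20 * log10(142050) = 103.05 dB


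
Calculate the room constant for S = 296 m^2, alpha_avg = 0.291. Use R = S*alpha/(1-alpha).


R = 296 * 0.291 / (1 - 0.291) = 121.49 m^2


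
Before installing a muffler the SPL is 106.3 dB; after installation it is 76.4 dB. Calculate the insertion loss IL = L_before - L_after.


Insertion loss = SPL without muffler - SPL with muffler
IL = 106.3 - 76.4 = 29.9 dB


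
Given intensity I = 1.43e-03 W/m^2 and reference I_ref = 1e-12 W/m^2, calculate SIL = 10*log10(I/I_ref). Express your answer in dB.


I / I_ref = 1.43e-03 / 1e-12 = 1.43e+09
SIL = 10 * log10(1.43e+09) = 91.553 dB


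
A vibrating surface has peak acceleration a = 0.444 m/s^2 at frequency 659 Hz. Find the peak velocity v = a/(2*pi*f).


omega = 2*pi*f = 2*pi*659 = 4140.62 rad/s
v = a / omega = 0.444 / 4140.62 = 0.00010723 m/s


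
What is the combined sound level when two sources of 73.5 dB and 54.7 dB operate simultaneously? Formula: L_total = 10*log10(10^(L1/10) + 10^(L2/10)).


10^(73.5/10) = 2.23872e+07
10^(54.7/10) = 295121
Sum = 2.23872e+07 + 295121 = 2.26823e+07
L_total = 10*log10(2.26823e+07) = 73.557 dB


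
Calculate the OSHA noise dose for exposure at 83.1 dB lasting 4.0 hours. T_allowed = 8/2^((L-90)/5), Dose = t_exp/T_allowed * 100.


T_allowed = 8 / 2^((83.1 - 90)/5) = 20.8215 hr
Dose = 4.0 / 20.8215 * 100 = 19.211 %


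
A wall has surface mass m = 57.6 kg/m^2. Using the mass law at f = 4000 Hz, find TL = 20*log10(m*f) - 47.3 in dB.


m * f = 57.6 * 4000 = 230400
20*log10(230400) = 107.25 dB
TL = 107.25 - 47.3 = 59.95 dB


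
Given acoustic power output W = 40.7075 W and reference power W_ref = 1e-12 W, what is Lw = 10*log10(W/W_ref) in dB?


W / W_ref = 40.7075 / 1e-12 = 4.07075e+13
Lw = 10 * log10(4.07075e+13) = 136.1 dB


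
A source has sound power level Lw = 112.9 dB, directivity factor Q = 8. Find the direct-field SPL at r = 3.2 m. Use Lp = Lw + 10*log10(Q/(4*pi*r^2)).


4*pi*r^2 = 4*pi*3.2^2 = 128.68 m^2
Q / (4*pi*r^2) = 8 / 128.68 = 0.0621697
Lp = 112.9 + 10*log10(0.0621697) = 100.84 dB


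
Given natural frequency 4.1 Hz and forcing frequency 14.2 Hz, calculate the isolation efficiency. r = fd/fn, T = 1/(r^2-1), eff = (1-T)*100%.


r = 14.2 / 4.1 = 3.46341
r^2 - 1 = 3.46341^2 - 1 = 10.9952
T = 1/10.9952 = 0.0909488
Efficiency = (1 - 0.0909488)*100 = 90.905 %


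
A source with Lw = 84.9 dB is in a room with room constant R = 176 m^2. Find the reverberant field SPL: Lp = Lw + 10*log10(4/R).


4/R = 4/176 = 0.0227273
Lp = 84.9 + 10*log10(0.0227273) = 68.465 dB


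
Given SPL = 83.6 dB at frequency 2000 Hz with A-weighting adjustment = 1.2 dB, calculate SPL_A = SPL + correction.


A-weighting table: 2000 Hz -> 1.2 dB correction
SPL_A = SPL + correction = 83.6 + (1.2) = 84.8 dBA


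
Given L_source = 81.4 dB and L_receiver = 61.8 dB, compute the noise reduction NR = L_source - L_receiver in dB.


NR = L_source - L_receiver (difference between source and receiving room levels)
NR = 81.4 - 61.8 = 19.6 dB


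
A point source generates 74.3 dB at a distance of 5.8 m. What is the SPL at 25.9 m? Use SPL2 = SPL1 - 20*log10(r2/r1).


r2/r1 = 25.9/5.8 = 4.46552
Correction = 20*log10(4.46552) = 12.9974 dB
SPL2 = 74.3 - 12.9974 = 61.303 dB


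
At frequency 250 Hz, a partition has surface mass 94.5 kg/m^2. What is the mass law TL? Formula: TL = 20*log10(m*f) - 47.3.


m * f = 94.5 * 250 = 23625
20*log10(23625) = 87.4674 dB
TL = 87.4674 - 47.3 = 40.167 dB


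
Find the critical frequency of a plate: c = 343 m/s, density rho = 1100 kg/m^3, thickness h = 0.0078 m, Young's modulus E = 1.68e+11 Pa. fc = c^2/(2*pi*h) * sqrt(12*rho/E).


12*rho/E = 12*1100/1.68e+11 = 7.85714e-08
sqrt(12*rho/E) = sqrt(7.85714e-08) = 0.000280306
c^2/(2*pi*h) = 343^2/(2*pi*0.0078) = 2.40057e+06
fc = 2.40057e+06 * 0.000280306 = 672.89 Hz


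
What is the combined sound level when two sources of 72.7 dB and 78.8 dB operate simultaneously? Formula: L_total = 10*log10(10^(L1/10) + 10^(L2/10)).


10^(72.7/10) = 1.86209e+07
10^(78.8/10) = 7.58578e+07
Sum = 1.86209e+07 + 7.58578e+07 = 9.44787e+07
L_total = 10*log10(9.44787e+07) = 79.753 dB


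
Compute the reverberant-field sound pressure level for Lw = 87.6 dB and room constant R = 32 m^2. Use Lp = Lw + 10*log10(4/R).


4/R = 4/32 = 0.125
Lp = 87.6 + 10*log10(0.125) = 78.569 dB


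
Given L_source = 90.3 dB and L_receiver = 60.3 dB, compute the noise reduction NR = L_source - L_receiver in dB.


NR = L_source - L_receiver (difference between source and receiving room levels)
NR = 90.3 - 60.3 = 30 dB


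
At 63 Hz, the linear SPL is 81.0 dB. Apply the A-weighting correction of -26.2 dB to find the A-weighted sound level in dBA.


A-weighting table: 63 Hz -> -26.2 dB correction
SPL_A = SPL + correction = 81.0 + (-26.2) = 54.8 dBA


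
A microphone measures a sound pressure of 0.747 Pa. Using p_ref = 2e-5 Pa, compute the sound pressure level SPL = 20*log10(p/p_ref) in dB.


p / p_ref = 0.747 / 2e-5 = 37350
SPL = 20 * log10(37350) = 91.446 dB


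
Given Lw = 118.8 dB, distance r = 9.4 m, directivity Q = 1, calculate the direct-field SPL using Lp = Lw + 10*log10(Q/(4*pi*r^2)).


4*pi*r^2 = 4*pi*9.4^2 = 1110.36 m^2
Q / (4*pi*r^2) = 1 / 1110.36 = 0.000900609
Lp = 118.8 + 10*log10(0.000900609) = 88.345 dB


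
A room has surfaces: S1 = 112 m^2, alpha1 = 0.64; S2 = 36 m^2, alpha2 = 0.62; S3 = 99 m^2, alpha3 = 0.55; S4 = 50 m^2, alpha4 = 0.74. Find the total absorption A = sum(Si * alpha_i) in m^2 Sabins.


112 * 0.64 = 71.68
36 * 0.62 = 22.32
99 * 0.55 = 54.45
50 * 0.74 = 37
A_total = 71.68 + 22.32 + 54.45 + 37 = 185.45 m^2


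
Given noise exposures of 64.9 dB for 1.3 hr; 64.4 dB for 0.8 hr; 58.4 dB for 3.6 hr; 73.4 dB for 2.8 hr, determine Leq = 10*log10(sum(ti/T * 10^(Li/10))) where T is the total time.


T_total = 1.3 + 0.8 + 3.6 + 2.8 = 8.5 hr
(1.3/8.5) * 10^(64.9/10) = 472633
(0.8/8.5) * 10^(64.4/10) = 259222
(3.6/8.5) * 10^(58.4/10) = 293011
(2.8/8.5) * 10^(73.4/10) = 7.20674e+06
Sum = 472633 + 259222 + 293011 + 7.20674e+06 = 8.23161e+06
Leq = 10*log10(8.23161e+06) = 69.155 dB


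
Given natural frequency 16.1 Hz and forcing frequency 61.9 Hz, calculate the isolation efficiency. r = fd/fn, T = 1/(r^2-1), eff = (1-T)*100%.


r = 61.9 / 16.1 = 3.84472
r^2 - 1 = 3.84472^2 - 1 = 13.7819
T = 1/13.7819 = 0.0725589
Efficiency = (1 - 0.0725589)*100 = 92.744 %


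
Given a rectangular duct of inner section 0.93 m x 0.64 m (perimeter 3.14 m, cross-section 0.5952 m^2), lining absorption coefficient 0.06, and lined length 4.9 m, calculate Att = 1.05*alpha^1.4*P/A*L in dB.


alpha^1.4 = 0.06^1.4 = 0.0194721
Attenuation rate = 1.05 * alpha^1.4 * P / A
= 1.05 * 0.0194721 * 3.14 / 0.5952 = 0.107862 dB/m
Total Att = 0.107862 * 4.9 = 0.52852 dB


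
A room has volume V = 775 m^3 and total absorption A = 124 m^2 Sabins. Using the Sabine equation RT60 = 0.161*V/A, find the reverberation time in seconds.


RT60 = 0.161 * 775 / 124 = 1.0063 s


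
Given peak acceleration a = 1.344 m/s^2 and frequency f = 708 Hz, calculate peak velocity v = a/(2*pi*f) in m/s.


omega = 2*pi*f = 2*pi*708 = 4448.5 rad/s
v = a / omega = 1.344 / 4448.5 = 0.00030212 m/s


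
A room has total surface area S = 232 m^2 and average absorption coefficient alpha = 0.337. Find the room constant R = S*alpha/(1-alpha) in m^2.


R = 232 * 0.337 / (1 - 0.337) = 117.92 m^2


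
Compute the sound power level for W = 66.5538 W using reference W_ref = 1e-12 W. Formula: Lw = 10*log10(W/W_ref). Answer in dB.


W / W_ref = 66.5538 / 1e-12 = 6.65538e+13
Lw = 10 * log10(6.65538e+13) = 138.23 dB


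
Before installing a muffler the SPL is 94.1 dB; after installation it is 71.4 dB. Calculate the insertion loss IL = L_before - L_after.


Insertion loss = SPL without muffler - SPL with muffler
IL = 94.1 - 71.4 = 22.7 dB


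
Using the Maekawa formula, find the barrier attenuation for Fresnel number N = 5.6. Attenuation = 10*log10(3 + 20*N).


3 + 20*N = 3 + 20*5.6 = 115
Att = 10*log10(115) = 20.607 dB


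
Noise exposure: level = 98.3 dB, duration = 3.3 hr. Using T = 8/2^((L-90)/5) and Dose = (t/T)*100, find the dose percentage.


T_allowed = 8 / 2^((98.3 - 90)/5) = 2.53151 hr
Dose = 3.3 / 2.53151 * 100 = 130.36 %


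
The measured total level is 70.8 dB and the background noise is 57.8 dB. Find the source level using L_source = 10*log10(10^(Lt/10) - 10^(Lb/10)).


10^(70.8/10) = 1.20226e+07
10^(57.8/10) = 602560
Difference = 1.20226e+07 - 602560 = 1.142e+07
L_source = 10*log10(1.142e+07) = 70.577 dB


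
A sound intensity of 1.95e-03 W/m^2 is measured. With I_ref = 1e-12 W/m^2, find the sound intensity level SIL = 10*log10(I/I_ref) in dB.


I / I_ref = 1.95e-03 / 1e-12 = 1.95e+09
SIL = 10 * log10(1.95e+09) = 92.9 dB


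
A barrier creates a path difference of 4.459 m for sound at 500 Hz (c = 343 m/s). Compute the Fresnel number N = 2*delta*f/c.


N = 2*delta*f/c = 2*delta/lambda, where lambda = c/f
lambda = 343 / 500 = 0.686 m
N = 2 * 4.459 / 0.686 = 13


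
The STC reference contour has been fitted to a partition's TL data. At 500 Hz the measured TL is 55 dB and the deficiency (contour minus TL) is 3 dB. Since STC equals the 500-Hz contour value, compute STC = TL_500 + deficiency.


By ASTM E413, STC = value of the fitted reference contour at 500 Hz.
Contour value at 500 Hz = TL_500 + deficiency = 55 + 3 = 58
STC = 58


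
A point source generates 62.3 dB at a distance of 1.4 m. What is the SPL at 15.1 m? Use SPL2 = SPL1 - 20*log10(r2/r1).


r2/r1 = 15.1/1.4 = 10.7857
Correction = 20*log10(10.7857) = 20.657 dB
SPL2 = 62.3 - 20.657 = 41.643 dB


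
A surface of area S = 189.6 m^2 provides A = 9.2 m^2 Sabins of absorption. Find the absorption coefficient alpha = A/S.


Absorption coefficient = absorbed power / incident power
alpha = A / S = 9.2 / 189.6 = 0.048523


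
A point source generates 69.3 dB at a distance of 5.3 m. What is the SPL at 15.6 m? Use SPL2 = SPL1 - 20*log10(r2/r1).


r2/r1 = 15.6/5.3 = 2.9434
Correction = 20*log10(2.9434) = 9.37699 dB
SPL2 = 69.3 - 9.37699 = 59.923 dB


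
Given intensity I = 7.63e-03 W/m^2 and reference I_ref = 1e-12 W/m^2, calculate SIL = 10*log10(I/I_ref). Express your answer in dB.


I / I_ref = 7.63e-03 / 1e-12 = 7.63e+09
SIL = 10 * log10(7.63e+09) = 98.825 dB


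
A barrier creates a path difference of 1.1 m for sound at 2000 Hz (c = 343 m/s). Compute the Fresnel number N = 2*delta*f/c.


N = 2*delta*f/c = 2*delta/lambda, where lambda = c/f
lambda = 343 / 2000 = 0.1715 m
N = 2 * 1.1 / 0.1715 = 12.828


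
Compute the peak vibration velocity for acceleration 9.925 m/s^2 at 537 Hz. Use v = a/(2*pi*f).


omega = 2*pi*f = 2*pi*537 = 3374.07 rad/s
v = a / omega = 9.925 / 3374.07 = 0.0029416 m/s


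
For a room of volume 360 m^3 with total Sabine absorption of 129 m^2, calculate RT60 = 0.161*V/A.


RT60 = 0.161 * 360 / 129 = 0.4493 s


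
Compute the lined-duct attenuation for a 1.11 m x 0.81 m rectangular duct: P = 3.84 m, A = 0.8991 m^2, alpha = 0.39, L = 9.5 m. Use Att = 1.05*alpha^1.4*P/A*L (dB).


alpha^1.4 = 0.39^1.4 = 0.267603
Attenuation rate = 1.05 * alpha^1.4 * P / A
= 1.05 * 0.267603 * 3.84 / 0.8991 = 1.20006 dB/m
Total Att = 1.20006 * 9.5 = 11.401 dB


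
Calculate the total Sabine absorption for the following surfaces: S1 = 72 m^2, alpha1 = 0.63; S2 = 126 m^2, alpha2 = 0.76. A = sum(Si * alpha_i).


72 * 0.63 = 45.36
126 * 0.76 = 95.76
A_total = 45.36 + 95.76 = 141.12 m^2


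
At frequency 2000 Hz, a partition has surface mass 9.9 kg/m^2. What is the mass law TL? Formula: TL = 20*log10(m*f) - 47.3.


m * f = 9.9 * 2000 = 19800
20*log10(19800) = 85.9333 dB
TL = 85.9333 - 47.3 = 38.633 dB


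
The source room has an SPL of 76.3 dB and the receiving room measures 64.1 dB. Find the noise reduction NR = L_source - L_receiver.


NR = L_source - L_receiver (difference between source and receiving room levels)
NR = 76.3 - 64.1 = 12.2 dB


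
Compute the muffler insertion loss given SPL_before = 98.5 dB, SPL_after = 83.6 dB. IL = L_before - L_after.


Insertion loss = SPL without muffler - SPL with muffler
IL = 98.5 - 83.6 = 14.9 dB


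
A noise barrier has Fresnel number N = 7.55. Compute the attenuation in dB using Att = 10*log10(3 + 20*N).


3 + 20*N = 3 + 20*7.55 = 154
Att = 10*log10(154) = 21.875 dB


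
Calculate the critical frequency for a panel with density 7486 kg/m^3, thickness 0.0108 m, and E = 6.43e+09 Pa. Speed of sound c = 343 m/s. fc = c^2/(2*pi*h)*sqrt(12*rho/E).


12*rho/E = 12*7486/6.43e+09 = 1.39708e-05
sqrt(12*rho/E) = sqrt(1.39708e-05) = 0.00373775
c^2/(2*pi*h) = 343^2/(2*pi*0.0108) = 1.73374e+06
fc = 1.73374e+06 * 0.00373775 = 6480.3 Hz


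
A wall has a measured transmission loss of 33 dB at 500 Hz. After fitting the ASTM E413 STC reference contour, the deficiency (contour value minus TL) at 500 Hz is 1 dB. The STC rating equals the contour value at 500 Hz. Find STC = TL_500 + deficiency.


By ASTM E413, STC = value of the fitted reference contour at 500 Hz.
Contour value at 500 Hz = TL_500 + deficiency = 33 + 1 = 34
STC = 34


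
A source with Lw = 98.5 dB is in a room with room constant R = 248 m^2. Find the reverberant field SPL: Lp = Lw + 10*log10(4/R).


4/R = 4/248 = 0.016129
Lp = 98.5 + 10*log10(0.016129) = 80.576 dB


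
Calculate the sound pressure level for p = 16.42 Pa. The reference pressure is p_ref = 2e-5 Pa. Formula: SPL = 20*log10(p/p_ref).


p / p_ref = 16.42 / 2e-5 = 821000
SPL = 20 * log10(821000) = 118.29 dB


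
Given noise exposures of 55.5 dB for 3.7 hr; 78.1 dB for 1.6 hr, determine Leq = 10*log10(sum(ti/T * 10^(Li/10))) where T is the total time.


T_total = 3.7 + 1.6 = 5.3 hr
(3.7/5.3) * 10^(55.5/10) = 247700
(1.6/5.3) * 10^(78.1/10) = 1.94914e+07
Sum = 247700 + 1.94914e+07 = 1.97391e+07
Leq = 10*log10(1.97391e+07) = 72.953 dB


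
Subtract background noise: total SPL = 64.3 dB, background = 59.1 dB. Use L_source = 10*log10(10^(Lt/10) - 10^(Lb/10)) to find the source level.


10^(64.3/10) = 2.69153e+06
10^(59.1/10) = 812831
Difference = 2.69153e+06 - 812831 = 1.8787e+06
L_source = 10*log10(1.8787e+06) = 62.739 dB


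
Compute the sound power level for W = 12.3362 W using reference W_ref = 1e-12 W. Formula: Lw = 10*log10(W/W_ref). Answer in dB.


W / W_ref = 12.3362 / 1e-12 = 1.23362e+13
Lw = 10 * log10(1.23362e+13) = 130.91 dB


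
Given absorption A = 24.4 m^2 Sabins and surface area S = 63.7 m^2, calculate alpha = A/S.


Absorption coefficient = absorbed power / incident power
alpha = A / S = 24.4 / 63.7 = 0.38305


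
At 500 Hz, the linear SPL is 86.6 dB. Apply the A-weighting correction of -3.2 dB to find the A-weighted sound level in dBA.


A-weighting table: 500 Hz -> -3.2 dB correction
SPL_A = SPL + correction = 86.6 + (-3.2) = 83.4 dBA


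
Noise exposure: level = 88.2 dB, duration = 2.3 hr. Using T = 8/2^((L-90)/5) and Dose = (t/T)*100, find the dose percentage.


T_allowed = 8 / 2^((88.2 - 90)/5) = 10.2674 hr
Dose = 2.3 / 10.2674 * 100 = 22.401 %


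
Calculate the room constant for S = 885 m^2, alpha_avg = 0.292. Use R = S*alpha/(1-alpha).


R = 885 * 0.292 / (1 - 0.292) = 365 m^2


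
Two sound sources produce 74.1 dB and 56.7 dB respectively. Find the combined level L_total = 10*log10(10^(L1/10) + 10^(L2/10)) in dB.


10^(74.1/10) = 2.5704e+07
10^(56.7/10) = 467735
Sum = 2.5704e+07 + 467735 = 2.61717e+07
L_total = 10*log10(2.61717e+07) = 74.178 dB


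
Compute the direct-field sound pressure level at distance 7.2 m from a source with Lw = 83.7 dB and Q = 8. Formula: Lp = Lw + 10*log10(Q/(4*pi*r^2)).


4*pi*r^2 = 4*pi*7.2^2 = 651.441 m^2
Q / (4*pi*r^2) = 8 / 651.441 = 0.0122805
Lp = 83.7 + 10*log10(0.0122805) = 64.592 dB


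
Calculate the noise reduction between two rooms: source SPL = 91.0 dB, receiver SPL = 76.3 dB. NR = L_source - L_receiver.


NR = L_source - L_receiver (difference between source and receiving room levels)
NR = 91.0 - 76.3 = 14.7 dB


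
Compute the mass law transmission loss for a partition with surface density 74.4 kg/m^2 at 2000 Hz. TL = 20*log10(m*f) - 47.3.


m * f = 74.4 * 2000 = 148800
20*log10(148800) = 103.452 dB
TL = 103.452 - 47.3 = 56.152 dB


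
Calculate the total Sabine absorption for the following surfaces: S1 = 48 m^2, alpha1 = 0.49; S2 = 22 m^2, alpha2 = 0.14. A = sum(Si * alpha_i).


48 * 0.49 = 23.52
22 * 0.14 = 3.08
A_total = 23.52 + 3.08 = 26.6 m^2


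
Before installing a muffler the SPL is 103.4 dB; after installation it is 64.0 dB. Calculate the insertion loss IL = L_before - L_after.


Insertion loss = SPL without muffler - SPL with muffler
IL = 103.4 - 64.0 = 39.4 dB


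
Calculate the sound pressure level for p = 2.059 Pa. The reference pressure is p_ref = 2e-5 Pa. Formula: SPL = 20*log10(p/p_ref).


p / p_ref = 2.059 / 2e-5 = 102950
SPL = 20 * log10(102950) = 100.25 dB


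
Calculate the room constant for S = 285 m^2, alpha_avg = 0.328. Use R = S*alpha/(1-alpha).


R = 285 * 0.328 / (1 - 0.328) = 139.11 m^2


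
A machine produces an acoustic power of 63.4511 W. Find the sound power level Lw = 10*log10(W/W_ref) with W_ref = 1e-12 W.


W / W_ref = 63.4511 / 1e-12 = 6.34511e+13
Lw = 10 * log10(6.34511e+13) = 138.02 dB


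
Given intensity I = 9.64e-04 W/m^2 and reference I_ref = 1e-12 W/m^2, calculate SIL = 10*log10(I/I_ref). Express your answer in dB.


I / I_ref = 9.64e-04 / 1e-12 = 9.64e+08
SIL = 10 * log10(9.64e+08) = 89.841 dB


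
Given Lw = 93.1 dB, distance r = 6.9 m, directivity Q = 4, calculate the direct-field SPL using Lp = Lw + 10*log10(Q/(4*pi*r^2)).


4*pi*r^2 = 4*pi*6.9^2 = 598.285 m^2
Q / (4*pi*r^2) = 4 / 598.285 = 0.00668578
Lp = 93.1 + 10*log10(0.00668578) = 71.352 dB


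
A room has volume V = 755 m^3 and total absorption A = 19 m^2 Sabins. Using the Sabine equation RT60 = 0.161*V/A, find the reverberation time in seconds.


RT60 = 0.161 * 755 / 19 = 6.3976 s


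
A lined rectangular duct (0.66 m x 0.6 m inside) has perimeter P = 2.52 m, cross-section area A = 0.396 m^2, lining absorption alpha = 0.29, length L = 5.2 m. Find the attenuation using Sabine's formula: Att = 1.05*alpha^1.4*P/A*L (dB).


alpha^1.4 = 0.29^1.4 = 0.176749
Attenuation rate = 1.05 * alpha^1.4 * P / A
= 1.05 * 0.176749 * 2.52 / 0.396 = 1.181 dB/m
Total Att = 1.181 * 5.2 = 6.1412 dB


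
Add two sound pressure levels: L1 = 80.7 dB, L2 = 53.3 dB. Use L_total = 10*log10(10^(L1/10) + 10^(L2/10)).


10^(80.7/10) = 1.1749e+08
10^(53.3/10) = 213796
Sum = 1.1749e+08 + 213796 = 1.17704e+08
L_total = 10*log10(1.17704e+08) = 80.708 dB


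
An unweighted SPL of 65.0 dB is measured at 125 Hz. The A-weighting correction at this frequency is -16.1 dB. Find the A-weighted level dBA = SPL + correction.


A-weighting table: 125 Hz -> -16.1 dB correction
SPL_A = SPL + correction = 65.0 + (-16.1) = 48.9 dBA


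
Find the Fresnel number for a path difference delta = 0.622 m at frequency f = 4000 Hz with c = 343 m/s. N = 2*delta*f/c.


N = 2*delta*f/c = 2*delta/lambda, where lambda = c/f
lambda = 343 / 4000 = 0.08575 m
N = 2 * 0.622 / 0.08575 = 14.507


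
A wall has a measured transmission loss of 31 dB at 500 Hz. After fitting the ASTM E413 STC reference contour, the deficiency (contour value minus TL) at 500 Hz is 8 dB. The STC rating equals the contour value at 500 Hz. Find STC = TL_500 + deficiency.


By ASTM E413, STC = value of the fitted reference contour at 500 Hz.
Contour value at 500 Hz = TL_500 + deficiency = 31 + 8 = 39
STC = 39


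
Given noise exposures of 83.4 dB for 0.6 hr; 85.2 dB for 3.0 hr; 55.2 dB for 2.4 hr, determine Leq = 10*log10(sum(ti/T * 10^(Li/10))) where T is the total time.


T_total = 0.6 + 3.0 + 2.4 = 6.0 hr
(0.6/6.0) * 10^(83.4/10) = 2.18776e+07
(3.0/6.0) * 10^(85.2/10) = 1.65566e+08
(2.4/6.0) * 10^(55.2/10) = 132452
Sum = 2.18776e+07 + 1.65566e+08 + 132452 = 1.87576e+08
Leq = 10*log10(1.87576e+08) = 82.732 dB


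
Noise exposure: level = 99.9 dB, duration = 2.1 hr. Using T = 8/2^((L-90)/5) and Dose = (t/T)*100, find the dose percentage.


T_allowed = 8 / 2^((99.9 - 90)/5) = 2.02792 hr
Dose = 2.1 / 2.02792 * 100 = 103.55 %


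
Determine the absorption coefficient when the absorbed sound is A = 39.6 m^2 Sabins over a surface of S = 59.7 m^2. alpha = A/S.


Absorption coefficient = absorbed power / incident power
alpha = A / S = 39.6 / 59.7 = 0.66332


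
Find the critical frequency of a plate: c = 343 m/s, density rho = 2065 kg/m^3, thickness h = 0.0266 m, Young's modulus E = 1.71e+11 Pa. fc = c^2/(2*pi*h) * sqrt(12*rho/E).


12*rho/E = 12*2065/1.71e+11 = 1.44912e-07
sqrt(12*rho/E) = sqrt(1.44912e-07) = 0.000380673
c^2/(2*pi*h) = 343^2/(2*pi*0.0266) = 703926
fc = 703926 * 0.000380673 = 267.97 Hz


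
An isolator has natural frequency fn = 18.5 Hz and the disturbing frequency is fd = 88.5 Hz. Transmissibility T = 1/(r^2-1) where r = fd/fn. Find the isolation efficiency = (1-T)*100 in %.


r = 88.5 / 18.5 = 4.78378
r^2 - 1 = 4.78378^2 - 1 = 21.8846
T = 1/21.8846 = 0.0456942
Efficiency = (1 - 0.0456942)*100 = 95.431 %


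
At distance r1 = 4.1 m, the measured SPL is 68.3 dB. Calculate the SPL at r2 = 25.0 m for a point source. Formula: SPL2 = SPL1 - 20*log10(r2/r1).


r2/r1 = 25.0/4.1 = 6.09756
Correction = 20*log10(6.09756) = 15.7031 dB
SPL2 = 68.3 - 15.7031 = 52.597 dB


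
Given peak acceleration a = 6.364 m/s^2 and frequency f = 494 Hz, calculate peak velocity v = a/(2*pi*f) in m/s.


omega = 2*pi*f = 2*pi*494 = 3103.89 rad/s
v = a / omega = 6.364 / 3103.89 = 0.0020503 m/s


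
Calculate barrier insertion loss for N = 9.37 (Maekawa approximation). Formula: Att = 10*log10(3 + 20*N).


3 + 20*N = 3 + 20*9.37 = 190.4
Att = 10*log10(190.4) = 22.797 dB


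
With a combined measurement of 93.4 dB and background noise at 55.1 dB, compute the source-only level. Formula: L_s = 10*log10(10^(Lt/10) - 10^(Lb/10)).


10^(93.4/10) = 2.18776e+09
10^(55.1/10) = 323594
Difference = 2.18776e+09 - 323594 = 2.18744e+09
L_source = 10*log10(2.18744e+09) = 93.399 dB


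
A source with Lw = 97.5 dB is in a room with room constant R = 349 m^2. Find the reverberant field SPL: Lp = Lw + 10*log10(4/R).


4/R = 4/349 = 0.0114613
Lp = 97.5 + 10*log10(0.0114613) = 78.092 dB


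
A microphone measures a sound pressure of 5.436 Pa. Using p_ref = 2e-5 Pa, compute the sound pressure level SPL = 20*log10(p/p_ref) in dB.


p / p_ref = 5.436 / 2e-5 = 271800
SPL = 20 * log10(271800) = 108.68 dB


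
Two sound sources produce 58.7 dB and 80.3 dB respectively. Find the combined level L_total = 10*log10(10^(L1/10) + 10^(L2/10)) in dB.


10^(58.7/10) = 741310
10^(80.3/10) = 1.07152e+08
Sum = 741310 + 1.07152e+08 = 1.07893e+08
L_total = 10*log10(1.07893e+08) = 80.33 dB


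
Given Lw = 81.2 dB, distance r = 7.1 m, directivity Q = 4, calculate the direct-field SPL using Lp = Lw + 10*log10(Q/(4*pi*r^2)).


4*pi*r^2 = 4*pi*7.1^2 = 633.471 m^2
Q / (4*pi*r^2) = 4 / 633.471 = 0.00631442
Lp = 81.2 + 10*log10(0.00631442) = 59.203 dB


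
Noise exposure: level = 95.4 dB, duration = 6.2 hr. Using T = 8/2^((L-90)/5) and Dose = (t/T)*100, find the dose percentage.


T_allowed = 8 / 2^((95.4 - 90)/5) = 3.78423 hr
Dose = 6.2 / 3.78423 * 100 = 163.84 %


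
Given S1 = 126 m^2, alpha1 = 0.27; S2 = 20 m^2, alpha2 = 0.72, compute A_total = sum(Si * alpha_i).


126 * 0.27 = 34.02
20 * 0.72 = 14.4
A_total = 34.02 + 14.4 = 48.42 m^2


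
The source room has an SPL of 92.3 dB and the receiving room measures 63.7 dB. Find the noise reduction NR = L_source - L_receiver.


NR = L_source - L_receiver (difference between source and receiving room levels)
NR = 92.3 - 63.7 = 28.6 dB


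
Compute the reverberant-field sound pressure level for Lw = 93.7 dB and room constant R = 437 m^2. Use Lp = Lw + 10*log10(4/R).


4/R = 4/437 = 0.00915332
Lp = 93.7 + 10*log10(0.00915332) = 73.316 dB


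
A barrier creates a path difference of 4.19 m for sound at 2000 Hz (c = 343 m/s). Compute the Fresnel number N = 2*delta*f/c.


N = 2*delta*f/c = 2*delta/lambda, where lambda = c/f
lambda = 343 / 2000 = 0.1715 m
N = 2 * 4.19 / 0.1715 = 48.863


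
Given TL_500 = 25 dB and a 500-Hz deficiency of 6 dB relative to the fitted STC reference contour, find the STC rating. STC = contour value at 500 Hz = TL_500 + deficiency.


By ASTM E413, STC = value of the fitted reference contour at 500 Hz.
Contour value at 500 Hz = TL_500 + deficiency = 25 + 6 = 31
STC = 31
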